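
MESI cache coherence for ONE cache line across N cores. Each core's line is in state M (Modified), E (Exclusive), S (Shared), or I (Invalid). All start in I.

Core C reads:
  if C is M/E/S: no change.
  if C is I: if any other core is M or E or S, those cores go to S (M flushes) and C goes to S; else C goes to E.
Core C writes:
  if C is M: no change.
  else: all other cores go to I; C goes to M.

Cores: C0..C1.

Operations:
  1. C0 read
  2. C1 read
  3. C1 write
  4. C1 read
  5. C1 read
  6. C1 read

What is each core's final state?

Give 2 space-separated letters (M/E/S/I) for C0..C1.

Op 1: C0 read [C0 read from I: no other sharers -> C0=E (exclusive)] -> [E,I]
Op 2: C1 read [C1 read from I: others=['C0=E'] -> C1=S, others downsized to S] -> [S,S]
Op 3: C1 write [C1 write: invalidate ['C0=S'] -> C1=M] -> [I,M]
Op 4: C1 read [C1 read: already in M, no change] -> [I,M]
Op 5: C1 read [C1 read: already in M, no change] -> [I,M]
Op 6: C1 read [C1 read: already in M, no change] -> [I,M]

Answer: I M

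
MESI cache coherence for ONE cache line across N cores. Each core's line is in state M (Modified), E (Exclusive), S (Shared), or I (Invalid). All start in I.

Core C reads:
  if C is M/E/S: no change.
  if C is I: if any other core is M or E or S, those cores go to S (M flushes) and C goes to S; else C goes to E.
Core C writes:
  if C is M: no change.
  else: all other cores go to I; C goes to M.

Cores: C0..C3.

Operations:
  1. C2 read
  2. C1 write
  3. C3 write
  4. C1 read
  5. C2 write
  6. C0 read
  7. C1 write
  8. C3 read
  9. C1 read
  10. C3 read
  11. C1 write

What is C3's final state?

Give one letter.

Answer: I

Derivation:
Op 1: C2 read [C2 read from I: no other sharers -> C2=E (exclusive)] -> [I,I,E,I]
Op 2: C1 write [C1 write: invalidate ['C2=E'] -> C1=M] -> [I,M,I,I]
Op 3: C3 write [C3 write: invalidate ['C1=M'] -> C3=M] -> [I,I,I,M]
Op 4: C1 read [C1 read from I: others=['C3=M'] -> C1=S, others downsized to S] -> [I,S,I,S]
Op 5: C2 write [C2 write: invalidate ['C1=S', 'C3=S'] -> C2=M] -> [I,I,M,I]
Op 6: C0 read [C0 read from I: others=['C2=M'] -> C0=S, others downsized to S] -> [S,I,S,I]
Op 7: C1 write [C1 write: invalidate ['C0=S', 'C2=S'] -> C1=M] -> [I,M,I,I]
Op 8: C3 read [C3 read from I: others=['C1=M'] -> C3=S, others downsized to S] -> [I,S,I,S]
Op 9: C1 read [C1 read: already in S, no change] -> [I,S,I,S]
Op 10: C3 read [C3 read: already in S, no change] -> [I,S,I,S]
Op 11: C1 write [C1 write: invalidate ['C3=S'] -> C1=M] -> [I,M,I,I]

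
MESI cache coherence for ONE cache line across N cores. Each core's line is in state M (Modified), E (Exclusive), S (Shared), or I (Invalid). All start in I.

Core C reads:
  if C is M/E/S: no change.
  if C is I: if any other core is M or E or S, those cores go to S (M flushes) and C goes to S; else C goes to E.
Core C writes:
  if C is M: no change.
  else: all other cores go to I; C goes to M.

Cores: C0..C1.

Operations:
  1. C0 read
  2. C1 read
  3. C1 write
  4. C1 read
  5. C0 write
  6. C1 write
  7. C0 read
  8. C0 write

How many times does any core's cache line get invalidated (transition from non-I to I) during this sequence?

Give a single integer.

Op 1: C0 read [C0 read from I: no other sharers -> C0=E (exclusive)] -> [E,I] (invalidations this op: 0; running total: 0)
Op 2: C1 read [C1 read from I: others=['C0=E'] -> C1=S, others downsized to S] -> [S,S] (invalidations this op: 0; running total: 0)
Op 3: C1 write [C1 write: invalidate ['C0=S'] -> C1=M] -> [I,M] (invalidations this op: 1; running total: 1)
Op 4: C1 read [C1 read: already in M, no change] -> [I,M] (invalidations this op: 0; running total: 1)
Op 5: C0 write [C0 write: invalidate ['C1=M'] -> C0=M] -> [M,I] (invalidations this op: 1; running total: 2)
Op 6: C1 write [C1 write: invalidate ['C0=M'] -> C1=M] -> [I,M] (invalidations this op: 1; running total: 3)
Op 7: C0 read [C0 read from I: others=['C1=M'] -> C0=S, others downsized to S] -> [S,S] (invalidations this op: 0; running total: 3)
Op 8: C0 write [C0 write: invalidate ['C1=S'] -> C0=M] -> [M,I] (invalidations this op: 1; running total: 4)

Answer: 4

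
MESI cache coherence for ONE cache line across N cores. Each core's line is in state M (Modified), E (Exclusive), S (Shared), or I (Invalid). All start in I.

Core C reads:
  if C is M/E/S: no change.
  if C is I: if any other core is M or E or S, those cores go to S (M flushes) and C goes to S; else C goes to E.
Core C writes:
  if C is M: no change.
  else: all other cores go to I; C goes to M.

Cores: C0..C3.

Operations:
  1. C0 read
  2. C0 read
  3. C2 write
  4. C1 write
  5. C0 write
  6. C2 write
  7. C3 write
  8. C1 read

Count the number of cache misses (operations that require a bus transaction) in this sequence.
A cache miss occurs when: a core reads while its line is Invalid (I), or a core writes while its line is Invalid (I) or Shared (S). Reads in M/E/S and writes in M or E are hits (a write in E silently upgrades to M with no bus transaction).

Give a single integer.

Op 1: C0 read [C0 read from I: no other sharers -> C0=E (exclusive)] -> [E,I,I,I] [MISS #1: read from I]
Op 2: C0 read [C0 read: already in E, no change] -> [E,I,I,I] [hit: read from E]
Op 3: C2 write [C2 write: invalidate ['C0=E'] -> C2=M] -> [I,I,M,I] [MISS #2: write from I]
Op 4: C1 write [C1 write: invalidate ['C2=M'] -> C1=M] -> [I,M,I,I] [MISS #3: write from I]
Op 5: C0 write [C0 write: invalidate ['C1=M'] -> C0=M] -> [M,I,I,I] [MISS #4: write from I]
Op 6: C2 write [C2 write: invalidate ['C0=M'] -> C2=M] -> [I,I,M,I] [MISS #5: write from I]
Op 7: C3 write [C3 write: invalidate ['C2=M'] -> C3=M] -> [I,I,I,M] [MISS #6: write from I]
Op 8: C1 read [C1 read from I: others=['C3=M'] -> C1=S, others downsized to S] -> [I,S,I,S] [MISS #7: read from I]

Answer: 7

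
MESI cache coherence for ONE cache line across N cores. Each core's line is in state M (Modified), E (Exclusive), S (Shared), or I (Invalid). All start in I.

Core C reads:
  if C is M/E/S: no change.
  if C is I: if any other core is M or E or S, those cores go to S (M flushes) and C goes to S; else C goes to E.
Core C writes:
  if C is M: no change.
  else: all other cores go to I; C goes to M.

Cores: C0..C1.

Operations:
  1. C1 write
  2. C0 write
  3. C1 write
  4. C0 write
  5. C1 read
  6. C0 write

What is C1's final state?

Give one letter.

Answer: I

Derivation:
Op 1: C1 write [C1 write: invalidate none -> C1=M] -> [I,M]
Op 2: C0 write [C0 write: invalidate ['C1=M'] -> C0=M] -> [M,I]
Op 3: C1 write [C1 write: invalidate ['C0=M'] -> C1=M] -> [I,M]
Op 4: C0 write [C0 write: invalidate ['C1=M'] -> C0=M] -> [M,I]
Op 5: C1 read [C1 read from I: others=['C0=M'] -> C1=S, others downsized to S] -> [S,S]
Op 6: C0 write [C0 write: invalidate ['C1=S'] -> C0=M] -> [M,I]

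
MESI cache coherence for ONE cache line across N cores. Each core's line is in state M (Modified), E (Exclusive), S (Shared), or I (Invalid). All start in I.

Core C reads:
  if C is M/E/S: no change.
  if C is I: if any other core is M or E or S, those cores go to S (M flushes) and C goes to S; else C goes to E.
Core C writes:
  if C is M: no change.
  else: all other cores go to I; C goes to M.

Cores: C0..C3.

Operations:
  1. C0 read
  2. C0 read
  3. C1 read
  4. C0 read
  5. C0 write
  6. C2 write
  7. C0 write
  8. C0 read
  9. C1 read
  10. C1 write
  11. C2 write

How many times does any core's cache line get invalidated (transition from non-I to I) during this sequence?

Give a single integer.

Answer: 5

Derivation:
Op 1: C0 read [C0 read from I: no other sharers -> C0=E (exclusive)] -> [E,I,I,I] (invalidations this op: 0; running total: 0)
Op 2: C0 read [C0 read: already in E, no change] -> [E,I,I,I] (invalidations this op: 0; running total: 0)
Op 3: C1 read [C1 read from I: others=['C0=E'] -> C1=S, others downsized to S] -> [S,S,I,I] (invalidations this op: 0; running total: 0)
Op 4: C0 read [C0 read: already in S, no change] -> [S,S,I,I] (invalidations this op: 0; running total: 0)
Op 5: C0 write [C0 write: invalidate ['C1=S'] -> C0=M] -> [M,I,I,I] (invalidations this op: 1; running total: 1)
Op 6: C2 write [C2 write: invalidate ['C0=M'] -> C2=M] -> [I,I,M,I] (invalidations this op: 1; running total: 2)
Op 7: C0 write [C0 write: invalidate ['C2=M'] -> C0=M] -> [M,I,I,I] (invalidations this op: 1; running total: 3)
Op 8: C0 read [C0 read: already in M, no change] -> [M,I,I,I] (invalidations this op: 0; running total: 3)
Op 9: C1 read [C1 read from I: others=['C0=M'] -> C1=S, others downsized to S] -> [S,S,I,I] (invalidations this op: 0; running total: 3)
Op 10: C1 write [C1 write: invalidate ['C0=S'] -> C1=M] -> [I,M,I,I] (invalidations this op: 1; running total: 4)
Op 11: C2 write [C2 write: invalidate ['C1=M'] -> C2=M] -> [I,I,M,I] (invalidations this op: 1; running total: 5)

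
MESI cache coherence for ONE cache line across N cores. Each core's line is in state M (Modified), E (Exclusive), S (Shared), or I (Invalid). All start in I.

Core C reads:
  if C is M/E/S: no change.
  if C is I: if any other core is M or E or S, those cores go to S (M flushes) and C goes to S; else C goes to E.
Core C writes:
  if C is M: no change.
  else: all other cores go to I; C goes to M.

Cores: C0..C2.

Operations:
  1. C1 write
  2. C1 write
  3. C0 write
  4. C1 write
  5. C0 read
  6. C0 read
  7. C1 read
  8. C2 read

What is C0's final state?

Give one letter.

Answer: S

Derivation:
Op 1: C1 write [C1 write: invalidate none -> C1=M] -> [I,M,I]
Op 2: C1 write [C1 write: already M (modified), no change] -> [I,M,I]
Op 3: C0 write [C0 write: invalidate ['C1=M'] -> C0=M] -> [M,I,I]
Op 4: C1 write [C1 write: invalidate ['C0=M'] -> C1=M] -> [I,M,I]
Op 5: C0 read [C0 read from I: others=['C1=M'] -> C0=S, others downsized to S] -> [S,S,I]
Op 6: C0 read [C0 read: already in S, no change] -> [S,S,I]
Op 7: C1 read [C1 read: already in S, no change] -> [S,S,I]
Op 8: C2 read [C2 read from I: others=['C0=S', 'C1=S'] -> C2=S, others downsized to S] -> [S,S,S]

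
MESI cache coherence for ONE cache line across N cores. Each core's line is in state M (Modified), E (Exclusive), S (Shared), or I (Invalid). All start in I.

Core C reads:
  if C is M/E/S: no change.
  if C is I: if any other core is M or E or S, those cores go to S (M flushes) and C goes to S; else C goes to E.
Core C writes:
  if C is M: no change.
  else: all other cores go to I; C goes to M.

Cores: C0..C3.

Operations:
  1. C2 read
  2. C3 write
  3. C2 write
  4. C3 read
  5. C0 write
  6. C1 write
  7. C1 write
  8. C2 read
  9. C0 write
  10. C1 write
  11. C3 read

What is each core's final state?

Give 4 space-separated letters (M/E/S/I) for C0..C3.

Answer: I S I S

Derivation:
Op 1: C2 read [C2 read from I: no other sharers -> C2=E (exclusive)] -> [I,I,E,I]
Op 2: C3 write [C3 write: invalidate ['C2=E'] -> C3=M] -> [I,I,I,M]
Op 3: C2 write [C2 write: invalidate ['C3=M'] -> C2=M] -> [I,I,M,I]
Op 4: C3 read [C3 read from I: others=['C2=M'] -> C3=S, others downsized to S] -> [I,I,S,S]
Op 5: C0 write [C0 write: invalidate ['C2=S', 'C3=S'] -> C0=M] -> [M,I,I,I]
Op 6: C1 write [C1 write: invalidate ['C0=M'] -> C1=M] -> [I,M,I,I]
Op 7: C1 write [C1 write: already M (modified), no change] -> [I,M,I,I]
Op 8: C2 read [C2 read from I: others=['C1=M'] -> C2=S, others downsized to S] -> [I,S,S,I]
Op 9: C0 write [C0 write: invalidate ['C1=S', 'C2=S'] -> C0=M] -> [M,I,I,I]
Op 10: C1 write [C1 write: invalidate ['C0=M'] -> C1=M] -> [I,M,I,I]
Op 11: C3 read [C3 read from I: others=['C1=M'] -> C3=S, others downsized to S] -> [I,S,I,S]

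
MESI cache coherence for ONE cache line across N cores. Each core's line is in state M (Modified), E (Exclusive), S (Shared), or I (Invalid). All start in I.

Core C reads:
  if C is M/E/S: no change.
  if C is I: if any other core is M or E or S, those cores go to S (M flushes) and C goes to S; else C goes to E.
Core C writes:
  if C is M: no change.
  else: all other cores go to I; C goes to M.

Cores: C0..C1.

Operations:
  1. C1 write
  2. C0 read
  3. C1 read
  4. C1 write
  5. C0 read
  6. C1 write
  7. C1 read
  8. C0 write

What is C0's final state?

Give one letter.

Answer: M

Derivation:
Op 1: C1 write [C1 write: invalidate none -> C1=M] -> [I,M]
Op 2: C0 read [C0 read from I: others=['C1=M'] -> C0=S, others downsized to S] -> [S,S]
Op 3: C1 read [C1 read: already in S, no change] -> [S,S]
Op 4: C1 write [C1 write: invalidate ['C0=S'] -> C1=M] -> [I,M]
Op 5: C0 read [C0 read from I: others=['C1=M'] -> C0=S, others downsized to S] -> [S,S]
Op 6: C1 write [C1 write: invalidate ['C0=S'] -> C1=M] -> [I,M]
Op 7: C1 read [C1 read: already in M, no change] -> [I,M]
Op 8: C0 write [C0 write: invalidate ['C1=M'] -> C0=M] -> [M,I]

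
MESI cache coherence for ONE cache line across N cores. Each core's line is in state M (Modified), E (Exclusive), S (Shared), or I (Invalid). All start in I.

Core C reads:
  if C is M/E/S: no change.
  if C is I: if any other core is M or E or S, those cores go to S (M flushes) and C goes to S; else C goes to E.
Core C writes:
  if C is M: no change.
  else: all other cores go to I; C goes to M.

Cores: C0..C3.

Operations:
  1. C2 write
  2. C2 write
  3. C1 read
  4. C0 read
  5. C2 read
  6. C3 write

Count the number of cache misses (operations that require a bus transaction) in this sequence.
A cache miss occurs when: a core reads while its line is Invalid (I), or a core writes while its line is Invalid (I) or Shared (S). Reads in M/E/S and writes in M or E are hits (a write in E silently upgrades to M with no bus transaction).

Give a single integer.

Op 1: C2 write [C2 write: invalidate none -> C2=M] -> [I,I,M,I] [MISS #1: write from I]
Op 2: C2 write [C2 write: already M (modified), no change] -> [I,I,M,I] [hit: write from M]
Op 3: C1 read [C1 read from I: others=['C2=M'] -> C1=S, others downsized to S] -> [I,S,S,I] [MISS #2: read from I]
Op 4: C0 read [C0 read from I: others=['C1=S', 'C2=S'] -> C0=S, others downsized to S] -> [S,S,S,I] [MISS #3: read from I]
Op 5: C2 read [C2 read: already in S, no change] -> [S,S,S,I] [hit: read from S]
Op 6: C3 write [C3 write: invalidate ['C0=S', 'C1=S', 'C2=S'] -> C3=M] -> [I,I,I,M] [MISS #4: write from I]

Answer: 4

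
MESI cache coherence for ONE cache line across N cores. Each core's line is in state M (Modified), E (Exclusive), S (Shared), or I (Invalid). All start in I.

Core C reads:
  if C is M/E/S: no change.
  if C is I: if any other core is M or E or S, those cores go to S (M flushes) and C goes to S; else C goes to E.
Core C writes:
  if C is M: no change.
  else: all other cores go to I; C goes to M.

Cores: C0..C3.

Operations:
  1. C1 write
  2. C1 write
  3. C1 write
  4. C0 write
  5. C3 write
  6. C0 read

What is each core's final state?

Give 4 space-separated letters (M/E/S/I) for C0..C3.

Answer: S I I S

Derivation:
Op 1: C1 write [C1 write: invalidate none -> C1=M] -> [I,M,I,I]
Op 2: C1 write [C1 write: already M (modified), no change] -> [I,M,I,I]
Op 3: C1 write [C1 write: already M (modified), no change] -> [I,M,I,I]
Op 4: C0 write [C0 write: invalidate ['C1=M'] -> C0=M] -> [M,I,I,I]
Op 5: C3 write [C3 write: invalidate ['C0=M'] -> C3=M] -> [I,I,I,M]
Op 6: C0 read [C0 read from I: others=['C3=M'] -> C0=S, others downsized to S] -> [S,I,I,S]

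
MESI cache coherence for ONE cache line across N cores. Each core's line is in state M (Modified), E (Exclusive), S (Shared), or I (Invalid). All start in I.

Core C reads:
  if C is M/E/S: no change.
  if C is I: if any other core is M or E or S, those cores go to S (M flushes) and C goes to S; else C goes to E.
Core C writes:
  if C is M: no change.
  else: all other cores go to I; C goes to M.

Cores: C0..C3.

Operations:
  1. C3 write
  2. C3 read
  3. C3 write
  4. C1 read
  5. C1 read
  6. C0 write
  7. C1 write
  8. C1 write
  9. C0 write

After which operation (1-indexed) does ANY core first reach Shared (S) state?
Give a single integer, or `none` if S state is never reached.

Answer: 4

Derivation:
Op 1: C3 write [C3 write: invalidate none -> C3=M] -> [I,I,I,M]
Op 2: C3 read [C3 read: already in M, no change] -> [I,I,I,M]
Op 3: C3 write [C3 write: already M (modified), no change] -> [I,I,I,M]
Op 4: C1 read [C1 read from I: others=['C3=M'] -> C1=S, others downsized to S] -> [I,S,I,S]
  -> First S state at op 4; remaining ops need not be traced.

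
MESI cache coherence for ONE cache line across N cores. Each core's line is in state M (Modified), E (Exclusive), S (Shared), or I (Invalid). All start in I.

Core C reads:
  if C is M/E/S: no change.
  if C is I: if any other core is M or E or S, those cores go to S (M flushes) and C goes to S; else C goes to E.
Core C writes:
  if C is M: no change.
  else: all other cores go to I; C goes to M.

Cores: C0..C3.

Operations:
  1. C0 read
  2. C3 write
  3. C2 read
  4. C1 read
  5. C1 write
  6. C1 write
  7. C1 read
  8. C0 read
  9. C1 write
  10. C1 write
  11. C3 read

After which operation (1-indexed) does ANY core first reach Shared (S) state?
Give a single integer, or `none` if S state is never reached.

Op 1: C0 read [C0 read from I: no other sharers -> C0=E (exclusive)] -> [E,I,I,I]
Op 2: C3 write [C3 write: invalidate ['C0=E'] -> C3=M] -> [I,I,I,M]
Op 3: C2 read [C2 read from I: others=['C3=M'] -> C2=S, others downsized to S] -> [I,I,S,S]
  -> First S state at op 3; remaining ops need not be traced.

Answer: 3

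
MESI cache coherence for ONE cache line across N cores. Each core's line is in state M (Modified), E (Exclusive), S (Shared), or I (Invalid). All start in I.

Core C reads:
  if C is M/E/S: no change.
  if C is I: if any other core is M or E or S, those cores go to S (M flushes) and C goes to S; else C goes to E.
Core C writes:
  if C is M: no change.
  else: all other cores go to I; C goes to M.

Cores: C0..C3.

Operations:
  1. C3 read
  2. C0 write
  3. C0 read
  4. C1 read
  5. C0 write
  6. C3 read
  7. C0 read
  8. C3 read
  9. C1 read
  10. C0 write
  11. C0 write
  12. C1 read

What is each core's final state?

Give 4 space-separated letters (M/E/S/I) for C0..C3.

Answer: S S I I

Derivation:
Op 1: C3 read [C3 read from I: no other sharers -> C3=E (exclusive)] -> [I,I,I,E]
Op 2: C0 write [C0 write: invalidate ['C3=E'] -> C0=M] -> [M,I,I,I]
Op 3: C0 read [C0 read: already in M, no change] -> [M,I,I,I]
Op 4: C1 read [C1 read from I: others=['C0=M'] -> C1=S, others downsized to S] -> [S,S,I,I]
Op 5: C0 write [C0 write: invalidate ['C1=S'] -> C0=M] -> [M,I,I,I]
Op 6: C3 read [C3 read from I: others=['C0=M'] -> C3=S, others downsized to S] -> [S,I,I,S]
Op 7: C0 read [C0 read: already in S, no change] -> [S,I,I,S]
Op 8: C3 read [C3 read: already in S, no change] -> [S,I,I,S]
Op 9: C1 read [C1 read from I: others=['C0=S', 'C3=S'] -> C1=S, others downsized to S] -> [S,S,I,S]
Op 10: C0 write [C0 write: invalidate ['C1=S', 'C3=S'] -> C0=M] -> [M,I,I,I]
Op 11: C0 write [C0 write: already M (modified), no change] -> [M,I,I,I]
Op 12: C1 read [C1 read from I: others=['C0=M'] -> C1=S, others downsized to S] -> [S,S,I,I]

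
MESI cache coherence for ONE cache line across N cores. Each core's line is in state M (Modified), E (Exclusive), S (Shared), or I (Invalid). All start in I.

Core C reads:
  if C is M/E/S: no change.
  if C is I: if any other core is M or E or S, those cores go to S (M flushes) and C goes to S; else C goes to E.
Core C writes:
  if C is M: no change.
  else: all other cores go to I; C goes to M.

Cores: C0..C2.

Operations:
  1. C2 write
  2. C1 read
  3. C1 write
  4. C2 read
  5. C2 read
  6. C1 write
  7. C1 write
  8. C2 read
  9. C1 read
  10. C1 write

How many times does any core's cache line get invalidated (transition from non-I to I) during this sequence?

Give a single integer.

Answer: 3

Derivation:
Op 1: C2 write [C2 write: invalidate none -> C2=M] -> [I,I,M] (invalidations this op: 0; running total: 0)
Op 2: C1 read [C1 read from I: others=['C2=M'] -> C1=S, others downsized to S] -> [I,S,S] (invalidations this op: 0; running total: 0)
Op 3: C1 write [C1 write: invalidate ['C2=S'] -> C1=M] -> [I,M,I] (invalidations this op: 1; running total: 1)
Op 4: C2 read [C2 read from I: others=['C1=M'] -> C2=S, others downsized to S] -> [I,S,S] (invalidations this op: 0; running total: 1)
Op 5: C2 read [C2 read: already in S, no change] -> [I,S,S] (invalidations this op: 0; running total: 1)
Op 6: C1 write [C1 write: invalidate ['C2=S'] -> C1=M] -> [I,M,I] (invalidations this op: 1; running total: 2)
Op 7: C1 write [C1 write: already M (modified), no change] -> [I,M,I] (invalidations this op: 0; running total: 2)
Op 8: C2 read [C2 read from I: others=['C1=M'] -> C2=S, others downsized to S] -> [I,S,S] (invalidations this op: 0; running total: 2)
Op 9: C1 read [C1 read: already in S, no change] -> [I,S,S] (invalidations this op: 0; running total: 2)
Op 10: C1 write [C1 write: invalidate ['C2=S'] -> C1=M] -> [I,M,I] (invalidations this op: 1; running total: 3)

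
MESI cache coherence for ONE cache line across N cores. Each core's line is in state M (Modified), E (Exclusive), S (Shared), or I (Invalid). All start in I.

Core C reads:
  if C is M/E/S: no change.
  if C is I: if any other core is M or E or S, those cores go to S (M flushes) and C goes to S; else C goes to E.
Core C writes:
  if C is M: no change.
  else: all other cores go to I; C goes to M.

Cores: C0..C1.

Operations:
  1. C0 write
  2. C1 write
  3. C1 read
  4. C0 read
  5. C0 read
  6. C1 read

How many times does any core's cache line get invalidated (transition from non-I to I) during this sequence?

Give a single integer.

Answer: 1

Derivation:
Op 1: C0 write [C0 write: invalidate none -> C0=M] -> [M,I] (invalidations this op: 0; running total: 0)
Op 2: C1 write [C1 write: invalidate ['C0=M'] -> C1=M] -> [I,M] (invalidations this op: 1; running total: 1)
Op 3: C1 read [C1 read: already in M, no change] -> [I,M] (invalidations this op: 0; running total: 1)
Op 4: C0 read [C0 read from I: others=['C1=M'] -> C0=S, others downsized to S] -> [S,S] (invalidations this op: 0; running total: 1)
Op 5: C0 read [C0 read: already in S, no change] -> [S,S] (invalidations this op: 0; running total: 1)
Op 6: C1 read [C1 read: already in S, no change] -> [S,S] (invalidations this op: 0; running total: 1)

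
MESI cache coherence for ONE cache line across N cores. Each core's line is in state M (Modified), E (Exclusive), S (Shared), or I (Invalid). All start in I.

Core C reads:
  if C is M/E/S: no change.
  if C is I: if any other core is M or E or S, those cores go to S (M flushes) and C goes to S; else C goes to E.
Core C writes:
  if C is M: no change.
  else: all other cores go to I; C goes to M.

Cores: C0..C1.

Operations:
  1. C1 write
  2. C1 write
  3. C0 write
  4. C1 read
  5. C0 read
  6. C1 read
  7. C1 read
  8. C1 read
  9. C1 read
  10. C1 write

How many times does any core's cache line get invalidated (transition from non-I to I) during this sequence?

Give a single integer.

Op 1: C1 write [C1 write: invalidate none -> C1=M] -> [I,M] (invalidations this op: 0; running total: 0)
Op 2: C1 write [C1 write: already M (modified), no change] -> [I,M] (invalidations this op: 0; running total: 0)
Op 3: C0 write [C0 write: invalidate ['C1=M'] -> C0=M] -> [M,I] (invalidations this op: 1; running total: 1)
Op 4: C1 read [C1 read from I: others=['C0=M'] -> C1=S, others downsized to S] -> [S,S] (invalidations this op: 0; running total: 1)
Op 5: C0 read [C0 read: already in S, no change] -> [S,S] (invalidations this op: 0; running total: 1)
Op 6: C1 read [C1 read: already in S, no change] -> [S,S] (invalidations this op: 0; running total: 1)
Op 7: C1 read [C1 read: already in S, no change] -> [S,S] (invalidations this op: 0; running total: 1)
Op 8: C1 read [C1 read: already in S, no change] -> [S,S] (invalidations this op: 0; running total: 1)
Op 9: C1 read [C1 read: already in S, no change] -> [S,S] (invalidations this op: 0; running total: 1)
Op 10: C1 write [C1 write: invalidate ['C0=S'] -> C1=M] -> [I,M] (invalidations this op: 1; running total: 2)

Answer: 2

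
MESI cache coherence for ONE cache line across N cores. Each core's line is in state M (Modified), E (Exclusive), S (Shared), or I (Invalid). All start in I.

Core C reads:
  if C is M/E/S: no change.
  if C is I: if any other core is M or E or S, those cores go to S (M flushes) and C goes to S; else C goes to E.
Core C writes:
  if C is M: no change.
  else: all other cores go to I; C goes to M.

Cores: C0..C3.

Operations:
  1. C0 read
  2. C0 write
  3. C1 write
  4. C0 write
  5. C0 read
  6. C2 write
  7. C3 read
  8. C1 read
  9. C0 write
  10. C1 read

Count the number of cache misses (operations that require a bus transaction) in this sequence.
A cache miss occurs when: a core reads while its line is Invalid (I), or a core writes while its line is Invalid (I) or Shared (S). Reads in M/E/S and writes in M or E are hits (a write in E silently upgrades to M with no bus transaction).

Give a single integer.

Answer: 8

Derivation:
Op 1: C0 read [C0 read from I: no other sharers -> C0=E (exclusive)] -> [E,I,I,I] [MISS #1: read from I]
Op 2: C0 write [C0 write: invalidate none -> C0=M] -> [M,I,I,I] [hit: write from E is a silent E->M upgrade, no bus transaction]
Op 3: C1 write [C1 write: invalidate ['C0=M'] -> C1=M] -> [I,M,I,I] [MISS #2: write from I]
Op 4: C0 write [C0 write: invalidate ['C1=M'] -> C0=M] -> [M,I,I,I] [MISS #3: write from I]
Op 5: C0 read [C0 read: already in M, no change] -> [M,I,I,I] [hit: read from M]
Op 6: C2 write [C2 write: invalidate ['C0=M'] -> C2=M] -> [I,I,M,I] [MISS #4: write from I]
Op 7: C3 read [C3 read from I: others=['C2=M'] -> C3=S, others downsized to S] -> [I,I,S,S] [MISS #5: read from I]
Op 8: C1 read [C1 read from I: others=['C2=S', 'C3=S'] -> C1=S, others downsized to S] -> [I,S,S,S] [MISS #6: read from I]
Op 9: C0 write [C0 write: invalidate ['C1=S', 'C2=S', 'C3=S'] -> C0=M] -> [M,I,I,I] [MISS #7: write from I]
Op 10: C1 read [C1 read from I: others=['C0=M'] -> C1=S, others downsized to S] -> [S,S,I,I] [MISS #8: read from I]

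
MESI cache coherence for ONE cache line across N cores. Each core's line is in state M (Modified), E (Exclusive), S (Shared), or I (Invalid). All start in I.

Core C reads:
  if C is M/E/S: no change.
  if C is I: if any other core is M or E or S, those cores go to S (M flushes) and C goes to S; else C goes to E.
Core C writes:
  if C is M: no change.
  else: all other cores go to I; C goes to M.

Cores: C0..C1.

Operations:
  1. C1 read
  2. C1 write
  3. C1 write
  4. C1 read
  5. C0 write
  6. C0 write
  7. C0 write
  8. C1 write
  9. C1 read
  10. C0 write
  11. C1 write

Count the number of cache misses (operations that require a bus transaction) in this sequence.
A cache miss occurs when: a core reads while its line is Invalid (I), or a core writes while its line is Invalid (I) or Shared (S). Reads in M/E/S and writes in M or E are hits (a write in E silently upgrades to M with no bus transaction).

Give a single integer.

Op 1: C1 read [C1 read from I: no other sharers -> C1=E (exclusive)] -> [I,E] [MISS #1: read from I]
Op 2: C1 write [C1 write: invalidate none -> C1=M] -> [I,M] [hit: write from E is a silent E->M upgrade, no bus transaction]
Op 3: C1 write [C1 write: already M (modified), no change] -> [I,M] [hit: write from M]
Op 4: C1 read [C1 read: already in M, no change] -> [I,M] [hit: read from M]
Op 5: C0 write [C0 write: invalidate ['C1=M'] -> C0=M] -> [M,I] [MISS #2: write from I]
Op 6: C0 write [C0 write: already M (modified), no change] -> [M,I] [hit: write from M]
Op 7: C0 write [C0 write: already M (modified), no change] -> [M,I] [hit: write from M]
Op 8: C1 write [C1 write: invalidate ['C0=M'] -> C1=M] -> [I,M] [MISS #3: write from I]
Op 9: C1 read [C1 read: already in M, no change] -> [I,M] [hit: read from M]
Op 10: C0 write [C0 write: invalidate ['C1=M'] -> C0=M] -> [M,I] [MISS #4: write from I]
Op 11: C1 write [C1 write: invalidate ['C0=M'] -> C1=M] -> [I,M] [MISS #5: write from I]

Answer: 5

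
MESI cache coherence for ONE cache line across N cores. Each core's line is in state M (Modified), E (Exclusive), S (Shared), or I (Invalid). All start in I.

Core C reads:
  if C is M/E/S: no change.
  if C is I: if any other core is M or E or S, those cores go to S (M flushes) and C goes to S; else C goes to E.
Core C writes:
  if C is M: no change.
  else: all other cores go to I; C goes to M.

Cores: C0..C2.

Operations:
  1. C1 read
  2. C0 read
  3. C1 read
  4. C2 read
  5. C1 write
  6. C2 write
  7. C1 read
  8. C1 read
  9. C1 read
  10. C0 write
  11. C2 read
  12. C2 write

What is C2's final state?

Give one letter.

Op 1: C1 read [C1 read from I: no other sharers -> C1=E (exclusive)] -> [I,E,I]
Op 2: C0 read [C0 read from I: others=['C1=E'] -> C0=S, others downsized to S] -> [S,S,I]
Op 3: C1 read [C1 read: already in S, no change] -> [S,S,I]
Op 4: C2 read [C2 read from I: others=['C0=S', 'C1=S'] -> C2=S, others downsized to S] -> [S,S,S]
Op 5: C1 write [C1 write: invalidate ['C0=S', 'C2=S'] -> C1=M] -> [I,M,I]
Op 6: C2 write [C2 write: invalidate ['C1=M'] -> C2=M] -> [I,I,M]
Op 7: C1 read [C1 read from I: others=['C2=M'] -> C1=S, others downsized to S] -> [I,S,S]
Op 8: C1 read [C1 read: already in S, no change] -> [I,S,S]
Op 9: C1 read [C1 read: already in S, no change] -> [I,S,S]
Op 10: C0 write [C0 write: invalidate ['C1=S', 'C2=S'] -> C0=M] -> [M,I,I]
Op 11: C2 read [C2 read from I: others=['C0=M'] -> C2=S, others downsized to S] -> [S,I,S]
Op 12: C2 write [C2 write: invalidate ['C0=S'] -> C2=M] -> [I,I,M]

Answer: M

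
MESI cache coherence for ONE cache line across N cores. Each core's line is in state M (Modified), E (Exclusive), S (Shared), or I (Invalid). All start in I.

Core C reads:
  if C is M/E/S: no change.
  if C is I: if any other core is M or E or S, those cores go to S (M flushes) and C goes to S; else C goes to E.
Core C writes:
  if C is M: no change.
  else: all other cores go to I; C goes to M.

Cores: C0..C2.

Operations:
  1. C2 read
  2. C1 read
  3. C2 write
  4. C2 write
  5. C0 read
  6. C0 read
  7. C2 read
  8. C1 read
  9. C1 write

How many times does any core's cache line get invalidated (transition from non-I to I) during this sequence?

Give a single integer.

Op 1: C2 read [C2 read from I: no other sharers -> C2=E (exclusive)] -> [I,I,E] (invalidations this op: 0; running total: 0)
Op 2: C1 read [C1 read from I: others=['C2=E'] -> C1=S, others downsized to S] -> [I,S,S] (invalidations this op: 0; running total: 0)
Op 3: C2 write [C2 write: invalidate ['C1=S'] -> C2=M] -> [I,I,M] (invalidations this op: 1; running total: 1)
Op 4: C2 write [C2 write: already M (modified), no change] -> [I,I,M] (invalidations this op: 0; running total: 1)
Op 5: C0 read [C0 read from I: others=['C2=M'] -> C0=S, others downsized to S] -> [S,I,S] (invalidations this op: 0; running total: 1)
Op 6: C0 read [C0 read: already in S, no change] -> [S,I,S] (invalidations this op: 0; running total: 1)
Op 7: C2 read [C2 read: already in S, no change] -> [S,I,S] (invalidations this op: 0; running total: 1)
Op 8: C1 read [C1 read from I: others=['C0=S', 'C2=S'] -> C1=S, others downsized to S] -> [S,S,S] (invalidations this op: 0; running total: 1)
Op 9: C1 write [C1 write: invalidate ['C0=S', 'C2=S'] -> C1=M] -> [I,M,I] (invalidations this op: 2; running total: 3)

Answer: 3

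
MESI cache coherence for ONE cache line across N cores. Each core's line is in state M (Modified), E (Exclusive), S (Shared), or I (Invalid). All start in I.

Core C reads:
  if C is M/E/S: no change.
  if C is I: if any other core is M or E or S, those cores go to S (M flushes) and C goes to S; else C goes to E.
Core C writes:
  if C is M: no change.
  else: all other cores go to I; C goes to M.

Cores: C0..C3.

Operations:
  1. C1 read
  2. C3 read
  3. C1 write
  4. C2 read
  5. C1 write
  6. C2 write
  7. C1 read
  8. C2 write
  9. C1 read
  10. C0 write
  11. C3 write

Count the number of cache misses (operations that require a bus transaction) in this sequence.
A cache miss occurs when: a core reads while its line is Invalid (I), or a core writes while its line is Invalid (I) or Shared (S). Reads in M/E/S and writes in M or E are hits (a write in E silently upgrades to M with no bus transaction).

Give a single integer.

Op 1: C1 read [C1 read from I: no other sharers -> C1=E (exclusive)] -> [I,E,I,I] [MISS #1: read from I]
Op 2: C3 read [C3 read from I: others=['C1=E'] -> C3=S, others downsized to S] -> [I,S,I,S] [MISS #2: read from I]
Op 3: C1 write [C1 write: invalidate ['C3=S'] -> C1=M] -> [I,M,I,I] [MISS #3: write from S]
Op 4: C2 read [C2 read from I: others=['C1=M'] -> C2=S, others downsized to S] -> [I,S,S,I] [MISS #4: read from I]
Op 5: C1 write [C1 write: invalidate ['C2=S'] -> C1=M] -> [I,M,I,I] [MISS #5: write from S]
Op 6: C2 write [C2 write: invalidate ['C1=M'] -> C2=M] -> [I,I,M,I] [MISS #6: write from I]
Op 7: C1 read [C1 read from I: others=['C2=M'] -> C1=S, others downsized to S] -> [I,S,S,I] [MISS #7: read from I]
Op 8: C2 write [C2 write: invalidate ['C1=S'] -> C2=M] -> [I,I,M,I] [MISS #8: write from S]
Op 9: C1 read [C1 read from I: others=['C2=M'] -> C1=S, others downsized to S] -> [I,S,S,I] [MISS #9: read from I]
Op 10: C0 write [C0 write: invalidate ['C1=S', 'C2=S'] -> C0=M] -> [M,I,I,I] [MISS #10: write from I]
Op 11: C3 write [C3 write: invalidate ['C0=M'] -> C3=M] -> [I,I,I,M] [MISS #11: write from I]

Answer: 11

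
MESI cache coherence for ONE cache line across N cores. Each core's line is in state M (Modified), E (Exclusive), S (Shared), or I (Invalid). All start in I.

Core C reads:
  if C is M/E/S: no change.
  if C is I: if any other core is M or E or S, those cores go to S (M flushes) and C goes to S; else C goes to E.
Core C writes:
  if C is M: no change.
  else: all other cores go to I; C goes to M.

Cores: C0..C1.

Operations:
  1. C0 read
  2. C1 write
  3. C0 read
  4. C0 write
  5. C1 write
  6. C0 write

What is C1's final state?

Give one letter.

Answer: I

Derivation:
Op 1: C0 read [C0 read from I: no other sharers -> C0=E (exclusive)] -> [E,I]
Op 2: C1 write [C1 write: invalidate ['C0=E'] -> C1=M] -> [I,M]
Op 3: C0 read [C0 read from I: others=['C1=M'] -> C0=S, others downsized to S] -> [S,S]
Op 4: C0 write [C0 write: invalidate ['C1=S'] -> C0=M] -> [M,I]
Op 5: C1 write [C1 write: invalidate ['C0=M'] -> C1=M] -> [I,M]
Op 6: C0 write [C0 write: invalidate ['C1=M'] -> C0=M] -> [M,I]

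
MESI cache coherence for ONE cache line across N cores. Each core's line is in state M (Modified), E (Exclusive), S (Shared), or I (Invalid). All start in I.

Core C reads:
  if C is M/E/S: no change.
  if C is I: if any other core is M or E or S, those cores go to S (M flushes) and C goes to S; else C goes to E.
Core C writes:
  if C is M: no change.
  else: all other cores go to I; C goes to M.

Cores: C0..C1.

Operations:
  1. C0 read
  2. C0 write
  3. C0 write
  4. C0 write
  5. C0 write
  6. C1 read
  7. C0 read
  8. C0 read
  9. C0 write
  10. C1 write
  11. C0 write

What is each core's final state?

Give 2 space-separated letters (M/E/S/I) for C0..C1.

Answer: M I

Derivation:
Op 1: C0 read [C0 read from I: no other sharers -> C0=E (exclusive)] -> [E,I]
Op 2: C0 write [C0 write: invalidate none -> C0=M] -> [M,I]
Op 3: C0 write [C0 write: already M (modified), no change] -> [M,I]
Op 4: C0 write [C0 write: already M (modified), no change] -> [M,I]
Op 5: C0 write [C0 write: already M (modified), no change] -> [M,I]
Op 6: C1 read [C1 read from I: others=['C0=M'] -> C1=S, others downsized to S] -> [S,S]
Op 7: C0 read [C0 read: already in S, no change] -> [S,S]
Op 8: C0 read [C0 read: already in S, no change] -> [S,S]
Op 9: C0 write [C0 write: invalidate ['C1=S'] -> C0=M] -> [M,I]
Op 10: C1 write [C1 write: invalidate ['C0=M'] -> C1=M] -> [I,M]
Op 11: C0 write [C0 write: invalidate ['C1=M'] -> C0=M] -> [M,I]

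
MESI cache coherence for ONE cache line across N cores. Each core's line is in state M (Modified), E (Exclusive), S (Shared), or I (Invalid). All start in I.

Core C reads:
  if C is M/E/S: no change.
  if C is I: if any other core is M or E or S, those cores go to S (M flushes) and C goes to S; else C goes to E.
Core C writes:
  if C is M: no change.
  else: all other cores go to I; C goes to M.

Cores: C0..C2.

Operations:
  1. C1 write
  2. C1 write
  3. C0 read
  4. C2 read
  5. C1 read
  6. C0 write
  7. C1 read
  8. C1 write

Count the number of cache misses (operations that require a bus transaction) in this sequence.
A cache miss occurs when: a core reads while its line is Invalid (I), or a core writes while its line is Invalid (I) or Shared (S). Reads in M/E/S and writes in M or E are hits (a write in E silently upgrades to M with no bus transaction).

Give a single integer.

Op 1: C1 write [C1 write: invalidate none -> C1=M] -> [I,M,I] [MISS #1: write from I]
Op 2: C1 write [C1 write: already M (modified), no change] -> [I,M,I] [hit: write from M]
Op 3: C0 read [C0 read from I: others=['C1=M'] -> C0=S, others downsized to S] -> [S,S,I] [MISS #2: read from I]
Op 4: C2 read [C2 read from I: others=['C0=S', 'C1=S'] -> C2=S, others downsized to S] -> [S,S,S] [MISS #3: read from I]
Op 5: C1 read [C1 read: already in S, no change] -> [S,S,S] [hit: read from S]
Op 6: C0 write [C0 write: invalidate ['C1=S', 'C2=S'] -> C0=M] -> [M,I,I] [MISS #4: write from S]
Op 7: C1 read [C1 read from I: others=['C0=M'] -> C1=S, others downsized to S] -> [S,S,I] [MISS #5: read from I]
Op 8: C1 write [C1 write: invalidate ['C0=S'] -> C1=M] -> [I,M,I] [MISS #6: write from S]

Answer: 6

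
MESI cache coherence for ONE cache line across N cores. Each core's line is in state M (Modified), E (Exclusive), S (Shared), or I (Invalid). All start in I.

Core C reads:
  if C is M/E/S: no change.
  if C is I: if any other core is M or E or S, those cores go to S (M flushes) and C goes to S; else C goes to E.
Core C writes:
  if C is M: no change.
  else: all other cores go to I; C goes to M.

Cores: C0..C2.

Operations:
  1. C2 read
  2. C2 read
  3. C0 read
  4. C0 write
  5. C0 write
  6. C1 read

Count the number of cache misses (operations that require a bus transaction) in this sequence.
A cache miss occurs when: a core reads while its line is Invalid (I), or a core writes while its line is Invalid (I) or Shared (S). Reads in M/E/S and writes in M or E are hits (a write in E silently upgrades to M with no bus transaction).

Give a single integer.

Op 1: C2 read [C2 read from I: no other sharers -> C2=E (exclusive)] -> [I,I,E] [MISS #1: read from I]
Op 2: C2 read [C2 read: already in E, no change] -> [I,I,E] [hit: read from E]
Op 3: C0 read [C0 read from I: others=['C2=E'] -> C0=S, others downsized to S] -> [S,I,S] [MISS #2: read from I]
Op 4: C0 write [C0 write: invalidate ['C2=S'] -> C0=M] -> [M,I,I] [MISS #3: write from S]
Op 5: C0 write [C0 write: already M (modified), no change] -> [M,I,I] [hit: write from M]
Op 6: C1 read [C1 read from I: others=['C0=M'] -> C1=S, others downsized to S] -> [S,S,I] [MISS #4: read from I]

Answer: 4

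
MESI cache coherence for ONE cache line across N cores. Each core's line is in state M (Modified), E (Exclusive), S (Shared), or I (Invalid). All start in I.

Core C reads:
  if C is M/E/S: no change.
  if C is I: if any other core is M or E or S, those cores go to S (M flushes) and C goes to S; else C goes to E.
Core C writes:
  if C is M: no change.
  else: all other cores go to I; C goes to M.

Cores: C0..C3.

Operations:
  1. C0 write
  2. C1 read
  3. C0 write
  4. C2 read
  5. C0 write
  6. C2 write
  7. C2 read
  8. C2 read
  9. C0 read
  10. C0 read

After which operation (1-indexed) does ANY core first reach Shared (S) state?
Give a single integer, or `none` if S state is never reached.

Op 1: C0 write [C0 write: invalidate none -> C0=M] -> [M,I,I,I]
Op 2: C1 read [C1 read from I: others=['C0=M'] -> C1=S, others downsized to S] -> [S,S,I,I]
  -> First S state at op 2; remaining ops need not be traced.

Answer: 2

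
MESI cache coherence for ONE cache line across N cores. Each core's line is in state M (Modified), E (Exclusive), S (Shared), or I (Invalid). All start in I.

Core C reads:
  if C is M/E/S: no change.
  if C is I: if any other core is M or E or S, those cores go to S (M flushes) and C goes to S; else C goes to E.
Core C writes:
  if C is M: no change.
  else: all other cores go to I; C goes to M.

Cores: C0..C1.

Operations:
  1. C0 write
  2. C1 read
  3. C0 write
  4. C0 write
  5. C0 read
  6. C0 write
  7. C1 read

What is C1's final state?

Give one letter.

Answer: S

Derivation:
Op 1: C0 write [C0 write: invalidate none -> C0=M] -> [M,I]
Op 2: C1 read [C1 read from I: others=['C0=M'] -> C1=S, others downsized to S] -> [S,S]
Op 3: C0 write [C0 write: invalidate ['C1=S'] -> C0=M] -> [M,I]
Op 4: C0 write [C0 write: already M (modified), no change] -> [M,I]
Op 5: C0 read [C0 read: already in M, no change] -> [M,I]
Op 6: C0 write [C0 write: already M (modified), no change] -> [M,I]
Op 7: C1 read [C1 read from I: others=['C0=M'] -> C1=S, others downsized to S] -> [S,S]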